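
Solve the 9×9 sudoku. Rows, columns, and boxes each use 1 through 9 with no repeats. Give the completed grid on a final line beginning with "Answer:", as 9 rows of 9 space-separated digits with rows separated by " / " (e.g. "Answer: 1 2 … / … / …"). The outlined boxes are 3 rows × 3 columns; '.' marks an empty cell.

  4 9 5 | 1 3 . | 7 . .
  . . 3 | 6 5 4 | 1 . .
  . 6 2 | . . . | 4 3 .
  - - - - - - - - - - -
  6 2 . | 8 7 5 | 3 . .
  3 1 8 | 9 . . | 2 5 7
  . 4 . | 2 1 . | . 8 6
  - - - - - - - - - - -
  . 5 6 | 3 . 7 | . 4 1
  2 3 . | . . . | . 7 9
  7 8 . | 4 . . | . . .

Step 1. [r1c6∈{2,8}] box 2 places 2 nowhere but r1c6. So r1c6=2.
Step 2. [r4c3∈{9}] r4c3 is down to just 9 ⇒ r4c3=9.
Step 3. [r7c5∈{2,8,9}] across row 7, 2 lands solely at r7c5. So r7c5=2.
Step 4. [r5c6∈{6}] nothing but 6 survives at r5c6. So r5c6=6.
Step 5. [r1c9∈{8}] only 8 remains possible at r1c9 ⇒ r1c9=8.
Step 6. [r9c9∈{2,3,5}] in row 9, 3 fits only at r9c9, so r9c9=3.
Step 7. [r9c3∈{1}] r9c3's peers cover all but 1, so r9c3=1.
Step 8. [r9c7∈{5,6}] across row 9, 5 lands solely at r9c7 ⇒ r9c7=5.
Step 9. [r8c7∈{6,8}] 6 has one home in col 7: r8c7 ⇒ r8c7=6.
Step 10. [r8c5∈{8}] r8c5's peers cover all but 8, so r8c5=8.
Step 11. [r3c5∈{9}] only 9 remains possible at r3c5. So r3c5=9.
Step 12. [r2c9∈{2}] only 2 remains possible at r2c9 ⇒ r2c9=2.
Step 13. [r2c1∈{8}] r2c1 has the single candidate 8, so r2c1=8.
Step 14. [r8c4∈{5}] nothing but 5 survives at r8c4 ⇒ r8c4=5.
Step 15. [r2c8∈{9}] r2c8's peers cover all but 9 ⇒ r2c8=9.
Step 16. [r8c3∈{4}] r8c3 is down to just 4 ⇒ r8c3=4.
Step 17. [r9c8∈{2}] r9c8's peers cover all but 2 ⇒ r9c8=2.
Step 18. [r4c8∈{1}] nothing but 1 survives at r4c8, so r4c8=1.
Step 19. [r9c5∈{6}] nothing but 6 survives at r9c5. So r9c5=6.
Step 20. [r6c6∈{3}] only 3 remains possible at r6c6. So r6c6=3.
Step 21. [r6c3∈{7}] r6c3 is down to just 7 ⇒ r6c3=7.
Step 22. [r8c6∈{1}] r8c6's peers cover all but 1, so r8c6=1.
Step 23. [r7c1∈{9}] only 9 remains possible at r7c1, so r7c1=9.
Step 24. [r6c1∈{5}] r6c1's peers cover all but 5. So r6c1=5.
Step 25. [r3c6∈{8}] r3c6 is down to just 8 ⇒ r3c6=8.
Step 26. [r9c6∈{9}] only 9 remains possible at r9c6. So r9c6=9.
Step 27. [r4c9∈{4}] nothing but 4 survives at r4c9 ⇒ r4c9=4.
Step 28. [r5c5∈{4}] nothing but 4 survives at r5c5 ⇒ r5c5=4.
Step 29. [r3c9∈{5}] r3c9 is down to just 5. So r3c9=5.
Step 30. [r7c7∈{8}] r7c7 has the single candidate 8, so r7c7=8.
Step 31. [r6c7∈{9}] r6c7 has the single candidate 9 ⇒ r6c7=9.
Step 32. [r1c8∈{6}] r1c8's peers cover all but 6. So r1c8=6.
Step 33. [r3c4∈{7}] r3c4 has the single candidate 7. So r3c4=7.
Step 34. [r3c1∈{1}] nothing but 1 survives at r3c1, so r3c1=1.
Step 35. [r2c2∈{7}] r2c2 is down to just 7. So r2c2=7.

Answer: 4 9 5 1 3 2 7 6 8 / 8 7 3 6 5 4 1 9 2 / 1 6 2 7 9 8 4 3 5 / 6 2 9 8 7 5 3 1 4 / 3 1 8 9 4 6 2 5 7 / 5 4 7 2 1 3 9 8 6 / 9 5 6 3 2 7 8 4 1 / 2 3 4 5 8 1 6 7 9 / 7 8 1 4 6 9 5 2 3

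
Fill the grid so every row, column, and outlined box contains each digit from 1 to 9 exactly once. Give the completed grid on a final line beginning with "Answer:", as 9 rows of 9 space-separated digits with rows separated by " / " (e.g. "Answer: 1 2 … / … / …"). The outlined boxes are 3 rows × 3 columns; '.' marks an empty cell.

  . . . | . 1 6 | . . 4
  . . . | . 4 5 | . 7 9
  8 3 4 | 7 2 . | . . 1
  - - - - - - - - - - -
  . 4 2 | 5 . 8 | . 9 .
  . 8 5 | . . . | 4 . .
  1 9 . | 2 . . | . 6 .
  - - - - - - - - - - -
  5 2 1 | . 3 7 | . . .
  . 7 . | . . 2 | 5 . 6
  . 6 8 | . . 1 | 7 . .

Step 1. [r7c9∈{8}] r7c9 is down to just 8 ⇒ r7c9=8.
Step 2. [r1c8∈{2,3,5,8}] r1c8 is the only open cell in col 8 admitting 8 ⇒ r1c8=8.
Step 3. [r5c4∈{1,3,6,9}] col 4 places 1 nowhere but r5c4 ⇒ r5c4=1.
Step 4. [r6c5∈{7}] nothing but 7 survives at r6c5, so r6c5=7.
Step 5. [r6c3∈{3}] nothing but 3 survives at r6c3. So r6c3=3.
Step 6. [r8c3∈{9}] only 9 remains possible at r8c3, so r8c3=9.
Step 7. [r5c6∈{3,9}] across col 6, 3 lands solely at r5c6. So r5c6=3.
Step 8. [r1c1∈{2,7,9}] 9 has one home in col 1: r1c1, so r1c1=9.
Step 9. [r7c8∈{4}] only 4 remains possible at r7c8. So r7c8=4.
Step 10. [r5c5∈{6,9}] in row 5, 9 fits only at r5c5 ⇒ r5c5=9.
Step 11. [r5c1∈{6,7}] r5c1 is the only open cell in row 5 admitting 6. So r5c1=6.
Step 12. [r9c4∈{4,9}] row 9 places 9 nowhere but r9c4, so r9c4=9.
Step 13. [r1c7∈{2,3}] in row 1, 2 fits only at r1c7. So r1c7=2.
Step 14. [r2c7∈{3,6}] box 3 places 3 nowhere but r2c7, so r2c7=3.
Step 15. [r5c9∈{2,7}] in row 5, 7 fits only at r5c9 ⇒ r5c9=7.
Step 16. [r9c9∈{2,3}] in col 9, 2 fits only at r9c9. So r9c9=2.
Step 17. [r8c4∈{4,8}] across col 4, 4 lands solely at r8c4, so r8c4=4.
Step 18. [r8c1∈{3}] only 3 remains possible at r8c1 ⇒ r8c1=3.
Step 19. [r6c6∈{4}] r6c6 has the single candidate 4 ⇒ r6c6=4.
Step 20. [r2c4∈{8}] nothing but 8 survives at r2c4, so r2c4=8.
Step 21. [r9c8∈{3}] r9c8's peers cover all but 3. So r9c8=3.
Step 22. [r7c4∈{6}] nothing but 6 survives at r7c4. So r7c4=6.
Step 23. [r2c1∈{2}] only 2 remains possible at r2c1. So r2c1=2.
Step 24. [r6c9∈{5}] r6c9 has the single candidate 5 ⇒ r6c9=5.
Step 25. [r1c3∈{7}] r1c3 is down to just 7. So r1c3=7.
Step 26. [r5c8∈{2}] r5c8 is down to just 2. So r5c8=2.
Step 27. [r2c3∈{6}] r2c3 has the single candidate 6 ⇒ r2c3=6.
Step 28. [r3c8∈{5}] nothing but 5 survives at r3c8, so r3c8=5.
Step 29. [r7c7∈{9}] r7c7's peers cover all but 9 ⇒ r7c7=9.
Step 30. [r9c1∈{4}] r9c1's peers cover all but 4 ⇒ r9c1=4.
Step 31. [r4c9∈{3}] nothing but 3 survives at r4c9. So r4c9=3.
Step 32. [r9c5∈{5}] r9c5 has the single candidate 5. So r9c5=5.
Step 33. [r4c7∈{1}] r4c7 is down to just 1. So r4c7=1.
Step 34. [r8c5∈{8}] r8c5's peers cover all but 8. So r8c5=8.
Step 35. [r3c6∈{9}] nothing but 9 survives at r3c6. So r3c6=9.
Step 36. [r1c4∈{3}] nothing but 3 survives at r1c4, so r1c4=3.
Step 37. [r8c8∈{1}] only 1 remains possible at r8c8 ⇒ r8c8=1.
Step 38. [r4c1∈{7}] only 7 remains possible at r4c1, so r4c1=7.
Step 39. [r3c7∈{6}] only 6 remains possible at r3c7 ⇒ r3c7=6.
Step 40. [r2c2∈{1}] r2c2 is down to just 1 ⇒ r2c2=1.
Step 41. [r6c7∈{8}] r6c7 is down to just 8 ⇒ r6c7=8.
Step 42. [r1c2∈{5}] nothing but 5 survives at r1c2. So r1c2=5.
Step 43. [r4c5∈{6}] only 6 remains possible at r4c5 ⇒ r4c5=6.

Answer: 9 5 7 3 1 6 2 8 4 / 2 1 6 8 4 5 3 7 9 / 8 3 4 7 2 9 6 5 1 / 7 4 2 5 6 8 1 9 3 / 6 8 5 1 9 3 4 2 7 / 1 9 3 2 7 4 8 6 5 / 5 2 1 6 3 7 9 4 8 / 3 7 9 4 8 2 5 1 6 / 4 6 8 9 5 1 7 3 2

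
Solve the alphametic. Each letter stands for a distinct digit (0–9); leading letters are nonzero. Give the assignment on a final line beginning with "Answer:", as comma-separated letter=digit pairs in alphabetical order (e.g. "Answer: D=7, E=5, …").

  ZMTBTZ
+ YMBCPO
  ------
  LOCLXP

Step 1. [col 1: Z + O ≡ P (mod 10)] P=0 is one option consistent with column 1 (Z + O ≡ P (mod 10), carry-in 0) — take it. So P=0.
Step 2. [col 1: Z + O ≡ P (mod 10)] several values work for O in column 1 (Z + O ≡ P (mod 10), carry-in 0); try O=9. So O=9.
Step 3. [col 1: Z + O ≡ P (mod 10)] column 1: given O=9, P=0, carry-in 0, and digits 0,9 already taken and all letters distinct, Z+O≡P (mod 10) forces Z=1. So Z=1.
Step 4. [col 2: T + P ≡ X (mod 10)] column 2 (T + P ≡ X (mod 10), carry-in 1) doesn't pin X yet; pick X=7 and continue. So X=7.
Step 5. [col 2: T + P ≡ X (mod 10)] in column 2 we have T+P≡X with carry-in 1; given P=0, X=7 and digits 0,1,7,9 already taken and all letters distinct, that pins T to 6. So T=6.
Step 6. [col 3: B + C ≡ L (mod 10)] column 3 (B + C ≡ L (mod 10), carry-in 0) doesn't pin C yet; pick C=5 and continue. So C=5.
Step 7. [col 3: B + C ≡ L (mod 10)] column 3 (B + C ≡ L (mod 10), carry-in 0) doesn't pin L yet; pick L=3 and continue ⇒ L=3.
Step 8. [col 3: B + C ≡ L (mod 10)] from column 3 (C=5, L=3, carry-in 0, digits 0,1,3,5,6,7,9 already taken and all letters distinct): B must equal 8. So B=8.
Step 9. [col 5: M + M ≡ O (mod 10)] column 5: given O=9, carry-in 1, and digits 0,1,3,5,6,7,8,9 already taken and all letters distinct, M+M≡O (mod 10) forces M=4 ⇒ M=4.
Step 10. [col 6: Z + Y ≡ L (mod 10)] column 6: given Z=1, L=3, carry-in 0, and digits 0,1,3,4,5,6,7,8,9 already taken and all letters distinct, Z+Y≡L (mod 10) forces Y=2, so Y=2.

Answer: B=8, C=5, L=3, M=4, O=9, P=0, T=6, X=7, Y=2, Z=1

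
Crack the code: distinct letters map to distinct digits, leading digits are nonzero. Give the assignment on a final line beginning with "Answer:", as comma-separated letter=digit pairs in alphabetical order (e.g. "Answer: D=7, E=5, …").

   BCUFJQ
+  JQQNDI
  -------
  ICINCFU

Step 1. [col 1: Q + I ≡ U (mod 10)] no forcing yet in column 1 (carry-in 0); I=1 is free and consistent — try it, so I=1.
Step 2. [col 1: Q + I ≡ U (mod 10)] U=7 is one option consistent with column 1 (Q + I ≡ U (mod 10), carry-in 0) — take it ⇒ U=7.
Step 3. [col 1: Q + I ≡ U (mod 10)] column 1: given I=1, U=7, carry-in 0, and digits 1,7 already taken and all letters distinct, Q+I≡U (mod 10) forces Q=6 ⇒ Q=6.
Step 4. [col 2: J + D ≡ F (mod 10)] several values work for F in column 2 (J + D ≡ F (mod 10), carry-in 0); try F=0 ⇒ F=0.
Step 5. [col 2: J + D ≡ F (mod 10)] J=8 is one option consistent with column 2 (J + D ≡ F (mod 10), carry-in 0) — take it, so J=8.
Step 6. [col 2: J + D ≡ F (mod 10)] column 2: given J=8, F=0, carry-in 0, and digits 0,1,6,7,8 already taken and all letters distinct, J+D≡F (mod 10) forces D=2, so D=2.
Step 7. [col 3: F + N ≡ C (mod 10)] column 3 (F + N ≡ C (mod 10), carry-in 1) doesn't pin N yet; pick N=3 and continue ⇒ N=3.
Step 8. [col 3: F + N ≡ C (mod 10)] column 3 reads F+N+carry(1)=C with F=0, N=3; with digits 0,1,2,3,6,7,8 already taken and all letters distinct, the only value for C is 4. So C=4.
Step 9. [col 6: B + J ≡ C (mod 10)] column 6 reads B+J+carry(1)=C with J=8, C=4; with digits 0,1,2,3,4,6,7,8 already taken and all letters distinct, the only value for B is 5, so B=5.

Answer: B=5, C=4, D=2, F=0, I=1, J=8, N=3, Q=6, U=7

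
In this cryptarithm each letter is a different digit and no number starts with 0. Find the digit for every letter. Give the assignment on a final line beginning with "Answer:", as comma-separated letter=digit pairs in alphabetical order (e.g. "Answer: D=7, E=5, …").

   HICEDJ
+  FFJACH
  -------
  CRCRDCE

Step 1. [col 1: J + H ≡ E (mod 10)] H=7 is one option consistent with column 1 (J + H ≡ E (mod 10), carry-in 0) — take it ⇒ H=7.
Step 2. [C] C is the leading digit of a 7-digit sum of two 6-digit numbers; the final carry is exactly 1, so C=1.
Step 3. [col 1: J + H ≡ E (mod 10)] several values work for E in column 1 (J + H ≡ E (mod 10), carry-in 0); try E=0. So E=0.
Step 4. [col 1: J + H ≡ E (mod 10)] in column 1 we have J+H≡E with carry-in 0; given H=7, E=0 and digits 0,1,7 already taken and all letters distinct, that pins J to 3 ⇒ J=3.
Step 5. [col 2: D + C ≡ C (mod 10)] from column 2 (C=1, carry-in 1, digits 0,1,3,7 already taken and all letters distinct): D must equal 9 ⇒ D=9.
Step 6. [col 3: E + A ≡ D (mod 10)] in column 3 we have E+A≡D with carry-in 1; given E=0, D=9 and digits 0,1,3,7,9 already taken and all letters distinct, that pins A to 8, so A=8.
Step 7. [col 4: C + J ≡ R (mod 10)] in column 4 we have C+J≡R with carry-in 0; given C=1, J=3 and digits 0,1,3,7,8,9 already taken and all letters distinct, that pins R to 4, so R=4.
Step 8. [col 5: I + F ≡ C (mod 10)] several values work for F in column 5 (I + F ≡ C (mod 10), carry-in 0); try F=6, so F=6.
Step 9. [col 5: I + F ≡ C (mod 10)] from column 5 (F=6, C=1, carry-in 0, digits 0,1,3,4,6,7,8,9 already taken and all letters distinct): I must equal 5 ⇒ I=5.

Answer: A=8, C=1, D=9, E=0, F=6, H=7, I=5, J=3, R=4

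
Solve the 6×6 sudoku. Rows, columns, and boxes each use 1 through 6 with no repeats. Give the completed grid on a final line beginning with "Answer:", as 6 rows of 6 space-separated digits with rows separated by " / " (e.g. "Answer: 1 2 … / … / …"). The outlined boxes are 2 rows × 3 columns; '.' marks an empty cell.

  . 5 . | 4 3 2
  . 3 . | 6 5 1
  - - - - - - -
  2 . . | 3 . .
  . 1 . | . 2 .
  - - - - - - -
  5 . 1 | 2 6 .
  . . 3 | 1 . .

Step 1. [r6c5∈{4}] r6c5 is down to just 4, so r6c5=4.
Step 2. [r4c4∈{5}] nothing but 5 survives at r4c4 ⇒ r4c4=5.
Step 3. [r6c1∈{6}] r6c1's peers cover all but 6, so r6c1=6.
Step 4. [r3c2∈{4,6}] in col 2, 6 fits only at r3c2. So r3c2=6.
Step 5. [r4c3∈{4}] only 4 remains possible at r4c3 ⇒ r4c3=4.
Step 6. [r3c5∈{1}] r3c5 is down to just 1 ⇒ r3c5=1.
Step 7. [r5c2∈{4}] r5c2 is down to just 4, so r5c2=4.
Step 8. [r4c1∈{3}] r4c1 has the single candidate 3. So r4c1=3.
Step 9. [r3c3∈{5}] only 5 remains possible at r3c3. So r3c3=5.
Step 10. [r5c6∈{3}] nothing but 3 survives at r5c6 ⇒ r5c6=3.
Step 11. [r4c6∈{6}] r4c6 has the single candidate 6, so r4c6=6.
Step 12. [r2c3∈{2}] only 2 remains possible at r2c3. So r2c3=2.
Step 13. [r6c6∈{5}] nothing but 5 survives at r6c6. So r6c6=5.
Step 14. [r1c1∈{1}] r1c1 is down to just 1, so r1c1=1.
Step 15. [r2c1∈{4}] nothing but 4 survives at r2c1 ⇒ r2c1=4.
Step 16. [r1c3∈{6}] only 6 remains possible at r1c3. So r1c3=6.
Step 17. [r3c6∈{4}] r3c6's peers cover all but 4, so r3c6=4.
Step 18. [r6c2∈{2}] nothing but 2 survives at r6c2. So r6c2=2.

Answer: 1 5 6 4 3 2 / 4 3 2 6 5 1 / 2 6 5 3 1 4 / 3 1 4 5 2 6 / 5 4 1 2 6 3 / 6 2 3 1 4 5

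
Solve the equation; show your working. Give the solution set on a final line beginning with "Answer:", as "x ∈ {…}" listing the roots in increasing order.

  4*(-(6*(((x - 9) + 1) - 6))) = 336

Step 1. [4*(-(6*(((x - 9) + 1) - 6))) = 336] leading coefficient 4: divide by 4 ⇒ div: -(6*(((x - 9) + 1) - 6)) = 84.
Step 2. [-(6*(((x - 9) + 1) - 6)) = 84] LHS negated; negate both sides, so neg: 6*(((x - 9) + 1) - 6) = -84.
Step 3. [6*(((x - 9) + 1) - 6) = -84] 6·(inner) — divide through by 6. So div: ((x - 9) + 1) - 6 = -14.
Step 4. [((x - 9) + 1) - 6 = -14] add 6: x sits inside (… - 6). So sub: (x - 9) + 1 = -8.
Step 5. [(x - 9) + 1 = -8] 1 comes off first (subtract 1), so sub: x - 9 = -9.
Step 6. [x - 9 = -9] the outer -9 inverts by adding 9. So sub: x = 0.

Answer: x ∈ {0}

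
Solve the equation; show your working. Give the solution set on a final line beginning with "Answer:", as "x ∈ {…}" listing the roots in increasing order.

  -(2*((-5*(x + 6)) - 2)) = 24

Step 1. [-(2*((-5*(x + 6)) - 2)) = 24] flip signs both sides, so neg: 2*((-5*(x + 6)) - 2) = -24.
Step 2. [2*((-5*(x + 6)) - 2) = -24] 2 out front; divide by 2. So div: (-5*(x + 6)) - 2 = -12.
Step 3. [(-5*(x + 6)) - 2 = -12] the outer -2 inverts by adding 2 ⇒ sub: -5*(x + 6) = -10.
Step 4. [-5*(x + 6) = -10] -5 out front; divide by -5, so div: x + 6 = 2.
Step 5. [x + 6 = 2] +6 is outermost — subtract 6 both sides, so sub: x = -4.

Answer: x ∈ {-4}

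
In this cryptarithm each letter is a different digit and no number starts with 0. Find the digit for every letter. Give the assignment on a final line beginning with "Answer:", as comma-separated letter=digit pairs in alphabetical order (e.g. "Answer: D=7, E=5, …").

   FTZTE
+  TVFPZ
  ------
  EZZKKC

Step 1. [col 1: E + Z ≡ C (mod 10)] no forcing yet in column 1 (carry-in 0); E=1 is free and consistent — try it ⇒ E=1.
Step 2. [col 1: E + Z ≡ C (mod 10)] several values work for Z in column 1 (E + Z ≡ C (mod 10), carry-in 0); try Z=2, so Z=2.
Step 3. [col 1: E + Z ≡ C (mod 10)] from column 1 (E=1, Z=2, carry-in 0, digits 1,2 already taken and all letters distinct): C must equal 3 ⇒ C=3.
Step 4. [col 2: T + P ≡ K (mod 10)] column 2 (T + P ≡ K (mod 10), carry-in 0) doesn't pin T yet; pick T=4 and continue, so T=4.
Step 5. [col 2: T + P ≡ K (mod 10)] column 2 (T + P ≡ K (mod 10), carry-in 0) doesn't pin K yet; pick K=9 and continue, so K=9.
Step 6. [col 2: T + P ≡ K (mod 10)] column 2 reads T+P+carry(0)=K with T=4, K=9; with digits 1,2,3,4,9 already taken and all letters distinct, the only value for P is 5. So P=5.
Step 7. [col 3: Z + F ≡ K (mod 10)] from column 3 (Z=2, K=9, carry-in 0, digits 1,2,3,4,5,9 already taken and all letters distinct): F must equal 7, so F=7.
Step 8. [col 4: T + V ≡ Z (mod 10)] column 4: given T=4, Z=2, carry-in 0, and digits 1,2,3,4,5,7,9 already taken and all letters distinct, T+V≡Z (mod 10) forces V=8, so V=8.

Answer: C=3, E=1, F=7, K=9, P=5, T=4, V=8, Z=2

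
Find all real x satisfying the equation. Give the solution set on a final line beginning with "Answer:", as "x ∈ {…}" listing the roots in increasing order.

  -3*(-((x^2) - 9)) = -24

Step 1. [-3*(-((x^2) - 9)) = -24] LHS = -3·(…); ÷-3 both sides ⇒ div: -((x^2) - 9) = 8.
Step 2. [-((x^2) - 9) = 8] flip signs both sides ⇒ neg: (x^2) - 9 = -8.
Step 3. [(x^2) - 9 = -8] 9 comes off first (add 9), so sub: x^2 = 1.
Step 4. [x^2 = 1] √ both sides: 1 ≥ 0 gives two branches, so sqrt: x = 1 or -1.

Answer: x ∈ {-1, 1}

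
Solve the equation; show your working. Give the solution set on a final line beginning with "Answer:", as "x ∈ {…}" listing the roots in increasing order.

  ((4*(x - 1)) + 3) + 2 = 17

Step 1. [((4*(x - 1)) + 3) + 2 = 17] the outer +2 inverts by subtracting 2, so sub: (4*(x - 1)) + 3 = 15.
Step 2. [(4*(x - 1)) + 3 = 15] peel the +3: subtract 3 from each side. So sub: 4*(x - 1) = 12.
Step 3. [4*(x - 1) = 12] LHS = 4·(…); ÷4 both sides. So div: x - 1 = 3.
Step 4. [x - 1 = 3] add 1: x sits inside (… - 1), so sub: x = 4.

Answer: x ∈ {4}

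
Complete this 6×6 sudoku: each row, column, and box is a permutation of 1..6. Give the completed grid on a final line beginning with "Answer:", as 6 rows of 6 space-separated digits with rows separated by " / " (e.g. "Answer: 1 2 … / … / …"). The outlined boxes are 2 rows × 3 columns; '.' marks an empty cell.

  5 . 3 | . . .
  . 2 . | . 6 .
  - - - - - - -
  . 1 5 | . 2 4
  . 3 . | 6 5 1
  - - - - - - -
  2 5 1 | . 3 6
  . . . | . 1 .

Step 1. [r2c3∈{4}] r2c3's peers cover all but 4. So r2c3=4.
Step 2. [r6c2∈{4,6}] in col 2, 4 fits only at r6c2. So r6c2=4.
Step 3. [r1c4∈{1,2,4}] in row 1, 1 fits only at r1c4 ⇒ r1c4=1.
Step 4. [r6c4∈{2,5}] across col 4, 2 lands solely at r6c4, so r6c4=2.
Step 5. [r2c6∈{3,5}] in col 6, 3 fits only at r2c6, so r2c6=3.
Step 6. [r6c3∈{6}] nothing but 6 survives at r6c3, so r6c3=6.
Step 7. [r6c6∈{5}] r6c6's peers cover all but 5 ⇒ r6c6=5.
Step 8. [r3c4∈{3}] r3c4 is down to just 3 ⇒ r3c4=3.
Step 9. [r1c2∈{6}] r1c2's peers cover all but 6, so r1c2=6.
Step 10. [r1c5∈{4}] nothing but 4 survives at r1c5 ⇒ r1c5=4.
Step 11. [r2c4∈{5}] nothing but 5 survives at r2c4 ⇒ r2c4=5.
Step 12. [r1c6∈{2}] r1c6 is down to just 2 ⇒ r1c6=2.
Step 13. [r6c1∈{3}] r6c1 is down to just 3, so r6c1=3.
Step 14. [r2c1∈{1}] only 1 remains possible at r2c1. So r2c1=1.
Step 15. [r5c4∈{4}] only 4 remains possible at r5c4, so r5c4=4.
Step 16. [r3c1∈{6}] nothing but 6 survives at r3c1 ⇒ r3c1=6.
Step 17. [r4c3∈{2}] r4c3's peers cover all but 2. So r4c3=2.
Step 18. [r4c1∈{4}] nothing but 4 survives at r4c1, so r4c1=4.

Answer: 5 6 3 1 4 2 / 1 2 4 5 6 3 / 6 1 5 3 2 4 / 4 3 2 6 5 1 / 2 5 1 4 3 6 / 3 4 6 2 1 5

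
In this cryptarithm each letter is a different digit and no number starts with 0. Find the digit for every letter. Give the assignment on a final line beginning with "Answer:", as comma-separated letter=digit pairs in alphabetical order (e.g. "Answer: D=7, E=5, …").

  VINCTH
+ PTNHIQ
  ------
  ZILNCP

Step 1. [col 1: H + Q ≡ P (mod 10)] column 1 (H + Q ≡ P (mod 10), carry-in 0) doesn't pin P yet; pick P=1 and continue ⇒ P=1.
Step 2. [col 1: H + Q ≡ P (mod 10)] no forcing yet in column 1 (carry-in 0); Q=5 is free and consistent — try it, so Q=5.
Step 3. [col 1: H + Q ≡ P (mod 10)] in column 1 we have H+Q≡P with carry-in 0; given Q=5, P=1 and digits 1,5 already taken and all letters distinct, that pins H to 6, so H=6.
Step 4. [col 2: T + I ≡ C (mod 10)] column 2 (T + I ≡ C (mod 10), carry-in 1) doesn't pin C yet; pick C=8 and continue ⇒ C=8.
Step 5. [col 2: T + I ≡ C (mod 10)] column 2 (T + I ≡ C (mod 10), carry-in 1) doesn't pin T yet; pick T=0 and continue. So T=0.
Step 6. [col 2: T + I ≡ C (mod 10)] in column 2 we have T+I≡C with carry-in 1; given T=0, C=8 and digits 0,1,5,6,8 already taken and all letters distinct, that pins I to 7. So I=7.
Step 7. [col 3: C + H ≡ N (mod 10)] in column 3 we have C+H≡N with carry-in 0; given C=8, H=6 and digits 0,1,5,6,7,8 already taken and all letters distinct, that pins N to 4. So N=4.
Step 8. [col 4: N + N ≡ L (mod 10)] from column 4 (N=4, carry-in 1, digits 0,1,4,5,6,7,8 already taken and all letters distinct): L must equal 9, so L=9.
Step 9. [col 6: V + P ≡ Z (mod 10)] in column 6 we have V+P≡Z with carry-in 0; given P=1 and digits 0,1,4,5,6,7,8,9 already taken and all letters distinct, that pins V to 2, so V=2.
Step 10. [col 6: V + P ≡ Z (mod 10)] from column 6 (V=2, P=1, carry-in 0, digits 0,1,2,4,5,6,7,8,9 already taken and all letters distinct): Z must equal 3 ⇒ Z=3.

Answer: C=8, H=6, I=7, L=9, N=4, P=1, Q=5, T=0, V=2, Z=3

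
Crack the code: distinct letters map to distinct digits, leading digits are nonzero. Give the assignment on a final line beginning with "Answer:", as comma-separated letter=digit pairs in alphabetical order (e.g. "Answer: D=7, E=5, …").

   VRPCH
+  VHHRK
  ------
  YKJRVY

Step 1. [col 1: H + K ≡ Y (mod 10)] several values work for H in column 1 (H + K ≡ Y (mod 10), carry-in 0); try H=8. So H=8.
Step 2. [col 1: H + K ≡ Y (mod 10)] several values work for Y in column 1 (H + K ≡ Y (mod 10), carry-in 0); try Y=1 ⇒ Y=1.
Step 3. [col 1: H + K ≡ Y (mod 10)] in column 1 we have H+K≡Y with carry-in 0; given H=8, Y=1 and digits 1,8 already taken and all letters distinct, that pins K to 3. So K=3.
Step 4. [col 2: C + R ≡ V (mod 10)] no forcing yet in column 2 (carry-in 1); V=6 is free and consistent — try it. So V=6.
Step 5. [col 2: C + R ≡ V (mod 10)] several values work for C in column 2 (C + R ≡ V (mod 10), carry-in 1); try C=0 ⇒ C=0.
Step 6. [col 2: C + R ≡ V (mod 10)] column 2 reads C+R+carry(1)=V with C=0, V=6; with digits 0,1,3,6,8 already taken and all letters distinct, the only value for R is 5, so R=5.
Step 7. [col 3: P + H ≡ R (mod 10)] column 3: given H=8, R=5, carry-in 0, and digits 0,1,3,5,6,8 already taken and all letters distinct, P+H≡R (mod 10) forces P=7 ⇒ P=7.
Step 8. [col 4: R + H ≡ J (mod 10)] column 4 reads R+H+carry(1)=J with R=5, H=8; with digits 0,1,3,5,6,7,8 already taken and all letters distinct, the only value for J is 4. So J=4.

Answer: C=0, H=8, J=4, K=3, P=7, R=5, V=6, Y=1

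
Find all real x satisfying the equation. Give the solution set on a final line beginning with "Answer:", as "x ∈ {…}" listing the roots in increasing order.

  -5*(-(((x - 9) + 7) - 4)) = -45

Step 1. [-5*(-(((x - 9) + 7) - 4)) = -45] divide by the outer -5. So div: -(((x - 9) + 7) - 4) = 9.
Step 2. [-(((x - 9) + 7) - 4) = 9] leading − — multiply by −1. So neg: ((x - 9) + 7) - 4 = -9.
Step 3. [((x - 9) + 7) - 4 = -9] the outer -4 inverts by adding 4, so sub: (x - 9) + 7 = -5.
Step 4. [(x - 9) + 7 = -5] peel the +7: subtract 7 from each side ⇒ sub: x - 9 = -12.
Step 5. [x - 9 = -12] peel the -9: add 9 from each side ⇒ sub: x = -3.

Answer: x ∈ {-3}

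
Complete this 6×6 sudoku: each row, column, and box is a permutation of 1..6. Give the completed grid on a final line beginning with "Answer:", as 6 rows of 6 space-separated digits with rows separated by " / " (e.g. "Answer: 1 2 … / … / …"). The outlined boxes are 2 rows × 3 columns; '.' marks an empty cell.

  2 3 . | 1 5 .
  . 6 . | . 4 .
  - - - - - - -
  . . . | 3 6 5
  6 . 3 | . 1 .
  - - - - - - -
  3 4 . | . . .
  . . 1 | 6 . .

Step 1. [r5c5∈{2}] r5c5's peers cover all but 2, so r5c5=2.
Step 2. [r6c2∈{2,5}] 2 has one home in row 6: r6c2. So r6c2=2.
Step 3. [r2c4∈{2}] only 2 remains possible at r2c4. So r2c4=2.
Step 4. [r6c6∈{3,4}] across row 6, 4 lands solely at r6c6 ⇒ r6c6=4.
Step 5. [r2c3∈{5}] r2c3 is down to just 5. So r2c3=5.
Step 6. [r3c1∈{1,4}] 4 has one home in col 1: r3c1, so r3c1=4.
Step 7. [r2c6∈{3}] only 3 remains possible at r2c6. So r2c6=3.
Step 8. [r3c3∈{2}] r3c3's peers cover all but 2, so r3c3=2.
Step 9. [r5c4∈{5}] r5c4 has the single candidate 5, so r5c4=5.
Step 10. [r4c2∈{5}] r4c2's peers cover all but 5, so r4c2=5.
Step 11. [r6c5∈{3}] r6c5 has the single candidate 3. So r6c5=3.
Step 12. [r1c3∈{4}] only 4 remains possible at r1c3. So r1c3=4.
Step 13. [r5c6∈{1}] r5c6's peers cover all but 1, so r5c6=1.
Step 14. [r2c1∈{1}] only 1 remains possible at r2c1, so r2c1=1.
Step 15. [r5c3∈{6}] only 6 remains possible at r5c3 ⇒ r5c3=6.
Step 16. [r4c6∈{2}] r4c6 has the single candidate 2 ⇒ r4c6=2.
Step 17. [r4c4∈{4}] only 4 remains possible at r4c4, so r4c4=4.
Step 18. [r3c2∈{1}] r3c2 is down to just 1 ⇒ r3c2=1.
Step 19. [r1c6∈{6}] r1c6 has the single candidate 6. So r1c6=6.
Step 20. [r6c1∈{5}] r6c1's peers cover all but 5, so r6c1=5.

Answer: 2 3 4 1 5 6 / 1 6 5 2 4 3 / 4 1 2 3 6 5 / 6 5 3 4 1 2 / 3 4 6 5 2 1 / 5 2 1 6 3 4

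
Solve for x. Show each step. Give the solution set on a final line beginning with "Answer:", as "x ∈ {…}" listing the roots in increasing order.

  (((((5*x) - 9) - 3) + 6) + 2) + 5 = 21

Step 1. [(((((5*x) - 9) - 3) + 6) + 2) + 5 = 21] +5 is outermost — subtract 5 both sides. So sub: ((((5*x) - 9) - 3) + 6) + 2 = 16.
Step 2. [((((5*x) - 9) - 3) + 6) + 2 = 16] the outer +2 inverts by subtracting 2, so sub: (((5*x) - 9) - 3) + 6 = 14.
Step 3. [(((5*x) - 9) - 3) + 6 = 14] 6 comes off first (subtract 6) ⇒ sub: ((5*x) - 9) - 3 = 8.
Step 4. [((5*x) - 9) - 3 = 8] the outer -3 inverts by adding 3. So sub: (5*x) - 9 = 11.
Step 5. [(5*x) - 9 = 11] the outer -9 inverts by adding 9 ⇒ sub: 5*x = 20.
Step 6. [5*x = 20] LHS = 5·(…); ÷5 both sides. So div: x = 4.

Answer: x ∈ {4}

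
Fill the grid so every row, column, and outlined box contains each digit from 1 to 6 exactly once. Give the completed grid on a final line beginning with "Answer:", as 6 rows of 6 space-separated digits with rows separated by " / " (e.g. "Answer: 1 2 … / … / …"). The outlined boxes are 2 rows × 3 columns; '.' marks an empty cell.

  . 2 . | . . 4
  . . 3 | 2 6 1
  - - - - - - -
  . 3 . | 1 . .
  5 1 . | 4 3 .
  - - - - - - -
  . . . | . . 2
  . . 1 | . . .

Step 1. [r6c6∈{3,5,6}] in col 6, 3 fits only at r6c6, so r6c6=3.
Step 2. [r1c5∈{5}] r1c5 has the single candidate 5. So r1c5=5.
Step 3. [r5c3∈{4,5,6}] in col 3, 5 fits only at r5c3, so r5c3=5.
Step 4. [r2c1∈{4}] r2c1's peers cover all but 4, so r2c1=4.
Step 5. [r5c4∈{6}] nothing but 6 survives at r5c4 ⇒ r5c4=6.
Step 6. [r4c3∈{2,6}] in row 4, 2 fits only at r4c3, so r4c3=2.
Step 7. [r3c1∈{6}] r3c1 is down to just 6 ⇒ r3c1=6.
Step 8. [r6c5∈{4}] r6c5 has the single candidate 4. So r6c5=4.
Step 9. [r5c2∈{4}] r5c2 has the single candidate 4 ⇒ r5c2=4.
Step 10. [r1c1∈{1}] nothing but 1 survives at r1c1, so r1c1=1.
Step 11. [r6c1∈{2}] r6c1's peers cover all but 2, so r6c1=2.
Step 12. [r1c3∈{6}] nothing but 6 survives at r1c3. So r1c3=6.
Step 13. [r5c1∈{3}] nothing but 3 survives at r5c1. So r5c1=3.
Step 14. [r3c6∈{5}] only 5 remains possible at r3c6. So r3c6=5.
Step 15. [r1c4∈{3}] r1c4 is down to just 3, so r1c4=3.
Step 16. [r6c2∈{6}] r6c2 is down to just 6. So r6c2=6.
Step 17. [r3c5∈{2}] r3c5's peers cover all but 2. So r3c5=2.
Step 18. [r5c5∈{1}] r5c5 has the single candidate 1, so r5c5=1.
Step 19. [r4c6∈{6}] r4c6's peers cover all but 6, so r4c6=6.
Step 20. [r3c3∈{4}] nothing but 4 survives at r3c3, so r3c3=4.
Step 21. [r2c2∈{5}] only 5 remains possible at r2c2 ⇒ r2c2=5.
Step 22. [r6c4∈{5}] nothing but 5 survives at r6c4. So r6c4=5.

Answer: 1 2 6 3 5 4 / 4 5 3 2 6 1 / 6 3 4 1 2 5 / 5 1 2 4 3 6 / 3 4 5 6 1 2 / 2 6 1 5 4 3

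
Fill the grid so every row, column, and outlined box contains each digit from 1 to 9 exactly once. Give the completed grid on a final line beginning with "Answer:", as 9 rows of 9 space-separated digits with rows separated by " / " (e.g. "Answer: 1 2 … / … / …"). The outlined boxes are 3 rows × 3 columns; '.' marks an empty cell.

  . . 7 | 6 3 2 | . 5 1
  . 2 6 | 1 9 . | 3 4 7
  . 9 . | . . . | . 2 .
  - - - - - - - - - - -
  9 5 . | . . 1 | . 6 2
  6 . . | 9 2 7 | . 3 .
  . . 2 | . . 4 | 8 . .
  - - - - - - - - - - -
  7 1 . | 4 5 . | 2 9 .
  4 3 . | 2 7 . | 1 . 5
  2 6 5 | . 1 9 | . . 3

Step 1. [r3c9∈{6,8}] 8 has one home in box 3: r3c9 ⇒ r3c9=8.
Step 2. [r9c4∈{8}] only 8 remains possible at r9c4, so r9c4=8.
Step 3. [r5c9∈{4}] r5c9 has the single candidate 4 ⇒ r5c9=4.
Step 4. [r7c3∈{8}] nothing but 8 survives at r7c3. So r7c3=8.
Step 5. [r3c6∈{5}] r3c6 is down to just 5. So r3c6=5.
Step 6. [r5c3∈{1}] r5c3 has the single candidate 1 ⇒ r5c3=1.
Step 7. [r6c1∈{3}] r6c1 has the single candidate 3 ⇒ r6c1=3.
Step 8. [r9c8∈{7}] r9c8's peers cover all but 7. So r9c8=7.
Step 9. [r1c1∈{8}] r1c1's peers cover all but 8. So r1c1=8.
Step 10. [r1c2∈{4}] nothing but 4 survives at r1c2. So r1c2=4.
Step 11. [r7c9∈{6}] r7c9 is down to just 6 ⇒ r7c9=6.
Step 12. [r6c8∈{1}] r6c8's peers cover all but 1, so r6c8=1.
Step 13. [r8c3∈{9}] only 9 remains possible at r8c3. So r8c3=9.
Step 14. [r6c5∈{6}] r6c5 has the single candidate 6, so r6c5=6.
Step 15. [r2c1∈{5}] r2c1 is down to just 5. So r2c1=5.
Step 16. [r6c4∈{5}] r6c4 has the single candidate 5, so r6c4=5.
Step 17. [r3c1∈{1}] r3c1 is down to just 1, so r3c1=1.
Step 18. [r5c2∈{8}] r5c2's peers cover all but 8, so r5c2=8.
Step 19. [r6c9∈{9}] r6c9 has the single candidate 9 ⇒ r6c9=9.
Step 20. [r9c7∈{4}] r9c7's peers cover all but 4 ⇒ r9c7=4.
Step 21. [r4c4∈{3}] r4c4 has the single candidate 3, so r4c4=3.
Step 22. [r8c8∈{8}] nothing but 8 survives at r8c8. So r8c8=8.
Step 23. [r4c3∈{4}] nothing but 4 survives at r4c3, so r4c3=4.
Step 24. [r5c7∈{5}] r5c7 has the single candidate 5 ⇒ r5c7=5.
Step 25. [r4c5∈{8}] r4c5 has the single candidate 8. So r4c5=8.
Step 26. [r1c7∈{9}] r1c7 is down to just 9, so r1c7=9.
Step 27. [r3c3∈{3}] only 3 remains possible at r3c3. So r3c3=3.
Step 28. [r3c4∈{7}] nothing but 7 survives at r3c4 ⇒ r3c4=7.
Step 29. [r8c6∈{6}] only 6 remains possible at r8c6, so r8c6=6.
Step 30. [r2c6∈{8}] r2c6 is down to just 8. So r2c6=8.
Step 31. [r3c7∈{6}] r3c7 is down to just 6 ⇒ r3c7=6.
Step 32. [r7c6∈{3}] r7c6 is down to just 3 ⇒ r7c6=3.
Step 33. [r3c5∈{4}] r3c5 is down to just 4. So r3c5=4.
Step 34. [r4c7∈{7}] r4c7's peers cover all but 7. So r4c7=7.
Step 35. [r6c2∈{7}] r6c2 has the single candidate 7, so r6c2=7.

Answer: 8 4 7 6 3 2 9 5 1 / 5 2 6 1 9 8 3 4 7 / 1 9 3 7 4 5 6 2 8 / 9 5 4 3 8 1 7 6 2 / 6 8 1 9 2 7 5 3 4 / 3 7 2 5 6 4 8 1 9 / 7 1 8 4 5 3 2 9 6 / 4 3 9 2 7 6 1 8 5 / 2 6 5 8 1 9 4 7 3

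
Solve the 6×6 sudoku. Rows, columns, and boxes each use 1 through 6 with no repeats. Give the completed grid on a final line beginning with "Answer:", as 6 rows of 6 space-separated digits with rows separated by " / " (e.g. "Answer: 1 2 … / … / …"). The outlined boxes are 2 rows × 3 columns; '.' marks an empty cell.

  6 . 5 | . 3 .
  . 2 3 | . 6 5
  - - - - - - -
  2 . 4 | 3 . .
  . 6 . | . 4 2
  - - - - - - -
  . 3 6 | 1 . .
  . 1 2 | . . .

Step 1. [r2c4∈{4}] r2c4 has the single candidate 4, so r2c4=4.
Step 2. [r6c5∈{5}] r6c5 is down to just 5. So r6c5=5.
Step 3. [r6c6∈{3,4,6}] in row 6, 3 fits only at r6c6 ⇒ r6c6=3.
Step 4. [r4c1∈{1,3,5}] across row 4, 3 lands solely at r4c1. So r4c1=3.
Step 5. [r1c6∈{1}] r1c6's peers cover all but 1, so r1c6=1.
Step 6. [r5c1∈{4,5}] r5c1 is the only open cell in row 5 admitting 5. So r5c1=5.
Step 7. [r1c4∈{2}] only 2 remains possible at r1c4. So r1c4=2.
Step 8. [r6c4∈{6}] only 6 remains possible at r6c4, so r6c4=6.
Step 9. [r5c5∈{2}] r5c5 is down to just 2, so r5c5=2.
Step 10. [r3c5∈{1}] only 1 remains possible at r3c5, so r3c5=1.
Step 11. [r4c4∈{5}] only 5 remains possible at r4c4, so r4c4=5.
Step 12. [r4c3∈{1}] r4c3's peers cover all but 1, so r4c3=1.
Step 13. [r2c1∈{1}] r2c1's peers cover all but 1 ⇒ r2c1=1.
Step 14. [r3c6∈{6}] r3c6's peers cover all but 6, so r3c6=6.
Step 15. [r5c6∈{4}] r5c6 has the single candidate 4, so r5c6=4.
Step 16. [r3c2∈{5}] r3c2 has the single candidate 5 ⇒ r3c2=5.
Step 17. [r1c2∈{4}] nothing but 4 survives at r1c2 ⇒ r1c2=4.
Step 18. [r6c1∈{4}] r6c1 has the single candidate 4, so r6c1=4.

Answer: 6 4 5 2 3 1 / 1 2 3 4 6 5 / 2 5 4 3 1 6 / 3 6 1 5 4 2 / 5 3 6 1 2 4 / 4 1 2 6 5 3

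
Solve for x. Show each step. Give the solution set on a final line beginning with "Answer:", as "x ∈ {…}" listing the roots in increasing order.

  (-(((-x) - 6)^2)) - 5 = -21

Step 1. [(-(((-x) - 6)^2)) - 5 = -21] the outer -5 inverts by adding 5, so sub: -(((-x) - 6)^2) = -16.
Step 2. [-(((-x) - 6)^2) = -16] LHS negated; negate both sides. So neg: ((-x) - 6)^2 = 16.
Step 3. [((-x) - 6)^2 = 16] LHS squared, RHS 16 ≥ 0: apply √ (±). So sqrt: (-x) - 6 = 4 or -4.
Step 4. [(-x) - 6 = 4 or -4] peel the -6: add 6 from each side. So sub: -x = 10 or 2.
Step 5. [-x = 10 or 2] LHS negated; negate both sides, so neg: x = -10 or -2.

Answer: x ∈ {-10, -2}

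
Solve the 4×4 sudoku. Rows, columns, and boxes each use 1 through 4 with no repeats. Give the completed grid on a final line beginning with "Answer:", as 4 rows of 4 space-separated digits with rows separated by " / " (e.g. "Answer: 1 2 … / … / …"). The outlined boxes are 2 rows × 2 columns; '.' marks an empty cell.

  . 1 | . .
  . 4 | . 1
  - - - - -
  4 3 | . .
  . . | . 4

Step 1. [r1c4∈{2,3}] 3 has one home in col 4: r1c4, so r1c4=3.
Step 2. [r2c3∈{2}] r2c3's peers cover all but 2 ⇒ r2c3=2.
Step 3. [r4c1∈{1,2}] r4c1 is the only open cell in col 1 admitting 1, so r4c1=1.
Step 4. [r4c2∈{2}] r4c2 has the single candidate 2. So r4c2=2.
Step 5. [r1c1∈{2}] r1c1 is down to just 2 ⇒ r1c1=2.
Step 6. [r2c1∈{3}] r2c1 is down to just 3 ⇒ r2c1=3.
Step 7. [r4c3∈{3}] nothing but 3 survives at r4c3 ⇒ r4c3=3.
Step 8. [r3c4∈{2}] r3c4 is down to just 2. So r3c4=2.
Step 9. [r3c3∈{1}] r3c3 has the single candidate 1, so r3c3=1.
Step 10. [r1c3∈{4}] r1c3 is down to just 4, so r1c3=4.

Answer: 2 1 4 3 / 3 4 2 1 / 4 3 1 2 / 1 2 3 4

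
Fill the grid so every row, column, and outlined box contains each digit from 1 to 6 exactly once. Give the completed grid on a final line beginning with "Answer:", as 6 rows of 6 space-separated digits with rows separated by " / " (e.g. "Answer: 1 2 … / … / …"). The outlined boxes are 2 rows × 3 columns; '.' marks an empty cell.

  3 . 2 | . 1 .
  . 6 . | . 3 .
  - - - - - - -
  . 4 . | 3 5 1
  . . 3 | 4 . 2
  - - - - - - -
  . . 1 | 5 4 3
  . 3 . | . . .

Step 1. [r5c1∈{2,6}] 6 has one home in row 5: r5c1, so r5c1=6.
Step 2. [r1c2∈{5}] r1c2 has the single candidate 5, so r1c2=5.
Step 3. [r2c3∈{4}] only 4 remains possible at r2c3 ⇒ r2c3=4.
Step 4. [r6c6∈{6}] r6c6's peers cover all but 6. So r6c6=6.
Step 5. [r6c5∈{2}] only 2 remains possible at r6c5. So r6c5=2.
Step 6. [r4c1∈{1,5}] row 4 places 5 nowhere but r4c1 ⇒ r4c1=5.
Step 7. [r2c1∈{1}] nothing but 1 survives at r2c1 ⇒ r2c1=1.
Step 8. [r2c4∈{2}] r2c4 has the single candidate 2, so r2c4=2.
Step 9. [r6c3∈{5}] r6c3's peers cover all but 5. So r6c3=5.
Step 10. [r6c4∈{1}] r6c4's peers cover all but 1 ⇒ r6c4=1.
Step 11. [r1c6∈{4}] only 4 remains possible at r1c6, so r1c6=4.
Step 12. [r4c5∈{6}] nothing but 6 survives at r4c5, so r4c5=6.
Step 13. [r1c4∈{6}] r1c4 is down to just 6, so r1c4=6.
Step 14. [r2c6∈{5}] r2c6 has the single candidate 5. So r2c6=5.
Step 15. [r4c2∈{1}] only 1 remains possible at r4c2 ⇒ r4c2=1.
Step 16. [r3c1∈{2}] r3c1's peers cover all but 2, so r3c1=2.
Step 17. [r6c1∈{4}] nothing but 4 survives at r6c1. So r6c1=4.
Step 18. [r5c2∈{2}] nothing but 2 survives at r5c2. So r5c2=2.
Step 19. [r3c3∈{6}] r3c3 has the single candidate 6, so r3c3=6.

Answer: 3 5 2 6 1 4 / 1 6 4 2 3 5 / 2 4 6 3 5 1 / 5 1 3 4 6 2 / 6 2 1 5 4 3 / 4 3 5 1 2 6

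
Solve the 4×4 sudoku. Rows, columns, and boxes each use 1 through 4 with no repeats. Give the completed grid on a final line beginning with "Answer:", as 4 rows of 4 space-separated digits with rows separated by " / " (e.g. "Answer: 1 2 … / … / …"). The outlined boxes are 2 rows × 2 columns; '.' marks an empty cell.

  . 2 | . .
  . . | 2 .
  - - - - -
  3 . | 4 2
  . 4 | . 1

Step 1. [r2c2∈{1,3}] 3 has one home in col 2: r2c2. So r2c2=3.
Step 2. [r2c1∈{1,4}] in row 2, 1 fits only at r2c1. So r2c1=1.
Step 3. [r1c4∈{3,4}] col 4 places 3 nowhere but r1c4. So r1c4=3.
Step 4. [r1c1∈{4}] only 4 remains possible at r1c1 ⇒ r1c1=4.
Step 5. [r1c3∈{1}] nothing but 1 survives at r1c3 ⇒ r1c3=1.
Step 6. [r2c4∈{4}] r2c4 has the single candidate 4, so r2c4=4.
Step 7. [r3c2∈{1}] r3c2's peers cover all but 1. So r3c2=1.
Step 8. [r4c1∈{2}] nothing but 2 survives at r4c1 ⇒ r4c1=2.
Step 9. [r4c3∈{3}] r4c3's peers cover all but 3, so r4c3=3.

Answer: 4 2 1 3 / 1 3 2 4 / 3 1 4 2 / 2 4 3 1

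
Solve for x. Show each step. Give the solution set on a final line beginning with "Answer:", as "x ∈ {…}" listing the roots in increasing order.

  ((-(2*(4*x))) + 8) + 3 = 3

Step 1. [((-(2*(4*x))) + 8) + 3 = 3] +3 is outermost — subtract 3 both sides. So sub: (-(2*(4*x))) + 8 = 0.
Step 2. [(-(2*(4*x))) + 8 = 0] peel the +8: subtract 8 from each side, so sub: -(2*(4*x)) = -8.
Step 3. [-(2*(4*x)) = -8] flip signs both sides, so neg: 2*(4*x) = 8.
Step 4. [2*(4*x) = 8] leading coefficient 2: divide by 2 ⇒ div: 4*x = 4.
Step 5. [4*x = 4] divide by the outer 4. So div: x = 1.

Answer: x ∈ {1}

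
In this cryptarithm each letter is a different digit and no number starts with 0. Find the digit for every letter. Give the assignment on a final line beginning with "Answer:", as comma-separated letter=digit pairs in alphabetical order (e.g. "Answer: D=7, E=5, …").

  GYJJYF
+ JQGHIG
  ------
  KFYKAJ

Step 1. [col 1: F + G ≡ J (mod 10)] column 1 (F + G ≡ J (mod 10), carry-in 0) doesn't pin J yet; pick J=5 and continue ⇒ J=5.
Step 2. [col 1: F + G ≡ J (mod 10)] F=4 is one option consistent with column 1 (F + G ≡ J (mod 10), carry-in 0) — take it. So F=4.
Step 3. [col 1: F + G ≡ J (mod 10)] in column 1 we have F+G≡J with carry-in 0; given F=4, J=5 and digits 4,5 already taken and all letters distinct, that pins G to 1. So G=1.
Step 4. [col 2: Y + I ≡ A (mod 10)] A=9 is one option consistent with column 2 (Y + I ≡ A (mod 10), carry-in 0) — take it ⇒ A=9.
Step 5. [col 2: Y + I ≡ A (mod 10)] column 2 (Y + I ≡ A (mod 10), carry-in 0) doesn't pin I yet; pick I=3 and continue, so I=3.
Step 6. [col 2: Y + I ≡ A (mod 10)] column 2 reads Y+I+carry(0)=A with I=3, A=9; with digits 1,3,4,5,9 already taken and all letters distinct, the only value for Y is 6. So Y=6.
Step 7. [col 3: J + H ≡ K (mod 10)] column 3 (J + H ≡ K (mod 10), carry-in 0) doesn't pin H yet; pick H=2 and continue ⇒ H=2.
Step 8. [col 3: J + H ≡ K (mod 10)] column 3 reads J+H+carry(0)=K with J=5, H=2; with digits 1,2,3,4,5,6,9 already taken and all letters distinct, the only value for K is 7 ⇒ K=7.
Step 9. [col 5: Y + Q ≡ F (mod 10)] column 5: given Y=6, F=4, carry-in 0, and digits 1,2,3,4,5,6,7,9 already taken and all letters distinct, Y+Q≡F (mod 10) forces Q=8 ⇒ Q=8.

Answer: A=9, F=4, G=1, H=2, I=3, J=5, K=7, Q=8, Y=6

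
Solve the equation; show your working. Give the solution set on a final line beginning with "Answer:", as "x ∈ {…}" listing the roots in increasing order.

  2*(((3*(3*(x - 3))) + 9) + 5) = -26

Step 1. [2*(((3*(3*(x - 3))) + 9) + 5) = -26] LHS = 2·(…); ÷2 both sides, so div: ((3*(3*(x - 3))) + 9) + 5 = -13.
Step 2. [((3*(3*(x - 3))) + 9) + 5 = -13] the outer +5 inverts by subtracting 5. So sub: (3*(3*(x - 3))) + 9 = -18.
Step 3. [(3*(3*(x - 3))) + 9 = -18] common factor 3 (LHS and -18) — divide through. So factor: (3*(x - 3)) + 3 = -6.
Step 4. [(3*(x - 3)) + 3 = -6] 3 comes off first (subtract 3). So sub: 3*(x - 3) = -9.
Step 5. [3*(x - 3) = -9] divide by the outer 3, so div: x - 3 = -3.
Step 6. [x - 3 = -3] peel the -3: add 3 from each side. So sub: x = 0.

Answer: x ∈ {0}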